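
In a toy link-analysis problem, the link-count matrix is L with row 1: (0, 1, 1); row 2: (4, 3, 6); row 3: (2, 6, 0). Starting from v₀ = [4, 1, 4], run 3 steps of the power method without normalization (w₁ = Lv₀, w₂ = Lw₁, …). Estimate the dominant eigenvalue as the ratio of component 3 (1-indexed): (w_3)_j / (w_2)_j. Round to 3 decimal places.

λ ≈ 5.642

w1 = Lv₀ = (0·4 + 1·1 + 1·4; 4·4 + 3·1 + 6·4; 2·4 + 6·1 + 0·4) = (5, 43, 14)
w2 = Lw1 = (0·5 + 1·43 + 1·14; 4·5 + 3·43 + 6·14; 2·5 + 6·43 + 0·14) = (57, 233, 268)
w3 = Lw2 = (501, 2535, 1512)
Ratio at component: 1512 / 268 = 5.642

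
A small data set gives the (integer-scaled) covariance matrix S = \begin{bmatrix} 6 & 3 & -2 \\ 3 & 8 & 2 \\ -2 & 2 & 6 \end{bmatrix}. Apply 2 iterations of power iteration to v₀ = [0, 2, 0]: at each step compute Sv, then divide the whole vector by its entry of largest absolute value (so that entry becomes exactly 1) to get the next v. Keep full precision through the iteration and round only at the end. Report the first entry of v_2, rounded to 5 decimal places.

0.49351

Sv0 = (6.000000, 16.000000, 4.000000); divide by 16.000000 → v1 = (0.375000, 1.000000, 0.250000)
Sv1 = (4.750000, 9.625000, 2.750000); divide by 9.625000 → v2 = (0.493506, 1.000000, 0.285714)
Requested entry of v2: 76/154 = 0.49351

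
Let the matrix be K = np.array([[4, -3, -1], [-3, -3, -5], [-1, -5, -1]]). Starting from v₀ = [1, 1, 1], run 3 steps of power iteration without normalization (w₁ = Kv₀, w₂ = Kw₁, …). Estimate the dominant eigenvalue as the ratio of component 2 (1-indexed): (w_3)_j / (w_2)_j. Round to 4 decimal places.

-9.3235

w1 = Kv₀ = (0, -11, -7)
w2 = Kw1 = (40, 68, 62)
w3 = Kw2 = (-106, -634, -442)
Ratio at component: -634 / 68 = -9.3235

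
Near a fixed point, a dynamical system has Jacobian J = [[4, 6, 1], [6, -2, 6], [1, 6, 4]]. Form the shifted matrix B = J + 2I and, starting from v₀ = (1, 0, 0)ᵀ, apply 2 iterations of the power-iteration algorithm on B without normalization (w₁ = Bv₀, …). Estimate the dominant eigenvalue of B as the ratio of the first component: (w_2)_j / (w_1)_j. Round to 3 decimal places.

B = J + 2I has rows (6, 6, 1); (6, 0, 6); (1, 6, 6)
w1 = Bv₀ = (6·1 + 6·0 + 1·0; 6·1 + 0·0 + 6·0; 1·1 + 6·0 + 6·0) = (6, 6, 1)
w2 = Bw1 = (6·6 + 6·6 + 1·1; 6·6 + 0·6 + 6·1; 1·6 + 6·6 + 6·1) = (73, 42, 48)
Ratio: 73/6 = 12.167

12.167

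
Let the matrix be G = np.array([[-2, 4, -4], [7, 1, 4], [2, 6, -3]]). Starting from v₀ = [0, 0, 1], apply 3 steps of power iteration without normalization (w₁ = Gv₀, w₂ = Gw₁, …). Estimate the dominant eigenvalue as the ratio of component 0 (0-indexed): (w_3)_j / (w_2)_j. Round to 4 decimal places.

w1 = Gv₀ = (-4, 4, -3)
w2 = Gw1 = (36, -36, 25)
w3 = Gw2 = (-316, 316, -219)
Ratio at component: -316 / 36 = -8.7778

λ ≈ -8.7778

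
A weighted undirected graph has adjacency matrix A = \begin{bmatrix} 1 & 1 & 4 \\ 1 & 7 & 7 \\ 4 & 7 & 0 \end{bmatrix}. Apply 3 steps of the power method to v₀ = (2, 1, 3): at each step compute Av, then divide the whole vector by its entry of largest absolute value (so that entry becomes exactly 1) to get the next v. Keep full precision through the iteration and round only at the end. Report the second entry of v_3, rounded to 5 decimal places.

Av0 = (15.000000, 30.000000, 15.000000); divide by 30.000000 → v1 = (0.500000, 1.000000, 0.500000)
Av1 = (3.500000, 11.000000, 9.000000); divide by 11.000000 → v2 = (0.318182, 1.000000, 0.818182)
Av2 = (4.590909, 13.045455, 8.272727); divide by 13.045455 → v3 = (0.351916, 1.000000, 0.634146)
Requested entry of v3: 4305/4305 = 1.00000

1.00000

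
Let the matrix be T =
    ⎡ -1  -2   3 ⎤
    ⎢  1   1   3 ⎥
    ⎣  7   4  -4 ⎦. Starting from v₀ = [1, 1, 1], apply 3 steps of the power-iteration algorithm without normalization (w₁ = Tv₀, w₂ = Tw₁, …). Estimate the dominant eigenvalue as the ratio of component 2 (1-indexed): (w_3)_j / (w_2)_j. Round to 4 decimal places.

w1 = Tv₀ = ((-1)·1 + (-2)·1 + 3·1; 1·1 + 1·1 + 3·1; 7·1 + 4·1 + (-4)·1) = (0, 5, 7)
w2 = Tw1 = ((-1)·0 + (-2)·5 + 3·7; 1·0 + 1·5 + 3·7; 7·0 + 4·5 + (-4)·7) = (11, 26, -8)
w3 = Tw2 = (-87, 13, 213)
Ratio at component: 13 / 26 = 0.5000

λ ≈ 0.5000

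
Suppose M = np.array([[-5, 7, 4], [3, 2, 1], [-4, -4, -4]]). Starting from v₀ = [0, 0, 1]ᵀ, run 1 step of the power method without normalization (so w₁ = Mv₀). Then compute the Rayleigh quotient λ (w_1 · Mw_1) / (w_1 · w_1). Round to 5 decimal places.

λ ≈ -2.72727

w1 = Mv₀ = ((-5)·0 + 7·0 + 4·1; 3·0 + 2·0 + 1·1; (-4)·0 + (-4)·0 + (-4)·1) = (4, 1, -4)
Mw1 = (-29, 10, -4)
w1·Mw1 = 4·(-29) + 1·10 + (-4)·(-4) = -90; w1·w1 = 4·4 + 1·1 + (-4)·(-4) = 33
λ ≈ -90/33 = -2.72727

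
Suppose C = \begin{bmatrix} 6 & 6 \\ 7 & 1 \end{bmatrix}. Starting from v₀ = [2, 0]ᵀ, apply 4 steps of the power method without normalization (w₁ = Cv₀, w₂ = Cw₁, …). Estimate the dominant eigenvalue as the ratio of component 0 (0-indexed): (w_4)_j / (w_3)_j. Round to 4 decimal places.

λ ≈ 10.6850

w1 = Cv₀ = (12, 14)
w2 = Cw1 = (156, 98)
w3 = Cw2 = (1524, 1190)
w4 = Cw3 = (16284, 11858)
Ratio at component: 16284 / 1524 = 10.6850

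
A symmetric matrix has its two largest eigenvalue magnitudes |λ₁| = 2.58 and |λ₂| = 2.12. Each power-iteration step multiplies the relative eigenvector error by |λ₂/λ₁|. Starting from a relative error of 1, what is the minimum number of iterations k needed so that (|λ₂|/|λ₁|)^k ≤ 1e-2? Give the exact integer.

|λ₂/λ₁| = 2.12/2.58 = 0.82171
Need k ≥ ln(1e-2) / ln(0.82171) = -4.6052 / -0.1964 ≈ 23.451
Smallest integer k satisfying the bound: 24

24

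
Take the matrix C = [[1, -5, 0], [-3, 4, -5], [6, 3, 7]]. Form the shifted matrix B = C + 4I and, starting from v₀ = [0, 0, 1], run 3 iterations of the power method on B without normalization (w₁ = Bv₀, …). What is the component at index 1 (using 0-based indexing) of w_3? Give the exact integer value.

B = C + 4I has rows (5, -5, 0); (-3, 8, -5); (6, 3, 11)
w1 = Bv₀ = (0, -5, 11)
w2 = Bw1 = (25, -95, 106)
w3 = Bw2 = (600, -1365, 1031)
Requested component of w3: -1365

-1365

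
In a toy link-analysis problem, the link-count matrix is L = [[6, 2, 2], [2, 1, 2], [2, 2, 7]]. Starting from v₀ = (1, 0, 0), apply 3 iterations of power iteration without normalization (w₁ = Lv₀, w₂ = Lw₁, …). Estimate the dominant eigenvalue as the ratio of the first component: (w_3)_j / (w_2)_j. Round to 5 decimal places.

w1 = Lv₀ = (6, 2, 2)
w2 = Lw1 = (44, 18, 30)
w3 = Lw2 = (360, 166, 334)
Ratio at component: 360 / 44 = 8.18182

λ ≈ 8.18182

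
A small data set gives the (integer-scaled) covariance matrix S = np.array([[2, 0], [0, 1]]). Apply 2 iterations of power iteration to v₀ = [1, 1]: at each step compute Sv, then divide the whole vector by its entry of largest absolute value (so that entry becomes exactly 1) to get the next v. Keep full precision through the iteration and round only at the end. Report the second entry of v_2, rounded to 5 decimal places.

0.25000

Sv0 = (2.000000, 1.000000); divide by 2.000000 → v1 = (1.000000, 0.500000)
Sv1 = (2.000000, 0.500000); divide by 2.000000 → v2 = (1.000000, 0.250000)
Requested entry of v2: 1/4 = 0.25000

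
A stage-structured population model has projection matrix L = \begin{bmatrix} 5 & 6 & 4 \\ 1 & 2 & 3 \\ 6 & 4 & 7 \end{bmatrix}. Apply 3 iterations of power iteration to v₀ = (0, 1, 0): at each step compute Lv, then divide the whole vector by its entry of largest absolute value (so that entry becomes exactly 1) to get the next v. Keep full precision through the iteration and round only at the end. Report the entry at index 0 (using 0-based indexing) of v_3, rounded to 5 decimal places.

0.75532

Lv0 = (6.000000, 2.000000, 4.000000); divide by 6.000000 → v1 = (1.000000, 0.333333, 0.666667)
Lv1 = (9.666667, 3.666667, 12.000000); divide by 12.000000 → v2 = (0.805556, 0.305556, 1.000000)
Lv2 = (9.861111, 4.416667, 13.055556); divide by 13.055556 → v3 = (0.755319, 0.338298, 1.000000)
Requested entry of v3: 710/940 = 0.75532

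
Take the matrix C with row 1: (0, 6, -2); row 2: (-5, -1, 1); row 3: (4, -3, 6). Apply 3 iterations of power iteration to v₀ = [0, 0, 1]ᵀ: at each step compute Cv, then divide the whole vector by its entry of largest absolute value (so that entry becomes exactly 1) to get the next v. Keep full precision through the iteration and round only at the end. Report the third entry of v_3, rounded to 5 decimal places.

1.00000

Cv0 = (-2.000000, 1.000000, 6.000000); divide by 6.000000 → v1 = (-0.333333, 0.166667, 1.000000)
Cv1 = (-1.000000, 2.500000, 4.166667); divide by 4.166667 → v2 = (-0.240000, 0.600000, 1.000000)
Cv2 = (1.600000, 1.600000, 3.240000); divide by 3.240000 → v3 = (0.493827, 0.493827, 1.000000)
Requested entry of v3: 81/81 = 1.00000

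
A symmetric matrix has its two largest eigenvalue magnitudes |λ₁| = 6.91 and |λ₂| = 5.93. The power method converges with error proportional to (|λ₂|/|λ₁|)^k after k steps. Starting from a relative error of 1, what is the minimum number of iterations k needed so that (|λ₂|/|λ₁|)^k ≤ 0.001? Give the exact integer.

46

|λ₂/λ₁| = 5.93/6.91 = 0.85818
Need k ≥ ln(0.001) / ln(0.85818) = -6.9078 / -0.1529 ≈ 45.165
Smallest integer k satisfying the bound: 46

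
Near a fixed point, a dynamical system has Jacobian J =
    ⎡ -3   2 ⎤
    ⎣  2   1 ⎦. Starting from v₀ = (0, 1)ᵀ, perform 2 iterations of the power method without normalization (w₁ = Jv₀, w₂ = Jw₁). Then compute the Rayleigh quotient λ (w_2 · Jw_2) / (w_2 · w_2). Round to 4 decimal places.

-2.5122

w1 = Jv₀ = ((-3)·0 + 2·1; 2·0 + 1·1) = (2, 1)
w2 = Jw1 = ((-3)·2 + 2·1; 2·2 + 1·1) = (-4, 5)
Jw2 = (22, -3)
w2·Jw2 = (-4)·22 + 5·(-3) = -103; w2·w2 = (-4)·(-4) + 5·5 = 41
λ ≈ -103/41 = -2.5122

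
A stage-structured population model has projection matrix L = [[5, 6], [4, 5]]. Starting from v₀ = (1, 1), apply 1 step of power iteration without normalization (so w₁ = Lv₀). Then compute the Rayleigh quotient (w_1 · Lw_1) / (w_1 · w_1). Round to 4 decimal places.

w1 = Lv₀ = (5·1 + 6·1; 4·1 + 5·1) = (11, 9)
Lw1 = (109, 89)
w1·Lw1 = 11·109 + 9·89 = 2000; w1·w1 = 11·11 + 9·9 = 202
λ ≈ 2000/202 = 9.9010

9.9010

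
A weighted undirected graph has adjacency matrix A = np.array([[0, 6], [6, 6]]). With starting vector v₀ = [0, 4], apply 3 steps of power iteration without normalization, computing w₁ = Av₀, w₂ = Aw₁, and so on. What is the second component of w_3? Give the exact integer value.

2592

w1 = Av₀ = (24, 24)
w2 = Aw1 = (144, 288)
w3 = Aw2 = (1728, 2592)
The requested component of w3 is 2592.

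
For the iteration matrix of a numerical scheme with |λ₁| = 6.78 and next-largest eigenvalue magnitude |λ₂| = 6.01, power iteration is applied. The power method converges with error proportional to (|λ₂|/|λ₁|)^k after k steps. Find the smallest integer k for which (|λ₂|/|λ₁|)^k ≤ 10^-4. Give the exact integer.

77

|λ₂/λ₁| = 6.01/6.78 = 0.88643
Need k ≥ ln(10^-4) / ln(0.88643) = -9.2103 / -0.1206 ≈ 76.401
Smallest integer k satisfying the bound: 77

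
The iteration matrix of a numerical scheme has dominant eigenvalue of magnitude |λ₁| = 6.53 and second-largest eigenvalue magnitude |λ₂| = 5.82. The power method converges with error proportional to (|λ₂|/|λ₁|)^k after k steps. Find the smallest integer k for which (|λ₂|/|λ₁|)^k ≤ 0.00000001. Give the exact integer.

161

|λ₂/λ₁| = 5.82/6.53 = 0.89127
Need k ≥ ln(0.00000001) / ln(0.89127) = -18.4207 / -0.1151 ≈ 160.031
Smallest integer k satisfying the bound: 161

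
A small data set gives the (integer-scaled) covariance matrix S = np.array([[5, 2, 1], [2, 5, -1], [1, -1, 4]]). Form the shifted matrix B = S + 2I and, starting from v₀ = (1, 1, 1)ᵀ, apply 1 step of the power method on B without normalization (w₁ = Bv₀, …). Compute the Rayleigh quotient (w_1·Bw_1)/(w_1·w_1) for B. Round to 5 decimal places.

B = S + 2I has rows (7, 2, 1); (2, 7, -1); (1, -1, 6)
w1 = Bv₀ = (10, 8, 6)
Bw1 = (92, 70, 38)
w1·Bw1 = 1708; w1·w1 = 200; μ ≈ 1708/200 = 8.54000

8.54000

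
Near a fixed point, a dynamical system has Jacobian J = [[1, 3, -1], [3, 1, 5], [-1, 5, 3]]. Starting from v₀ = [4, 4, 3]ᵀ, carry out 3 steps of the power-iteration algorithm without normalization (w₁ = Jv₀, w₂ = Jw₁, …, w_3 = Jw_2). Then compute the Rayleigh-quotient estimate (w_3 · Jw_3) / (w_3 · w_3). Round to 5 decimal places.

λ ≈ 7.32008

w1 = Jv₀ = (13, 31, 25)
w2 = Jw1 = (81, 195, 217)
w3 = Jw2 = (449, 1523, 1545)
Jw3 = (3473, 10595, 11801)
w3·Jw3 = 449·3473 + 1523·10595 + 1545·11801 = 35928107; w3·w3 = 449·449 + 1523·1523 + 1545·1545 = 4908155
λ ≈ 35928107/4908155 = 7.32008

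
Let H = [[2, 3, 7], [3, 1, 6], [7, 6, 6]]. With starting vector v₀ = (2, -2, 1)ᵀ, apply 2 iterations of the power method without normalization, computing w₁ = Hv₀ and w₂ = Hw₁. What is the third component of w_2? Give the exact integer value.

143

w1 = Hv₀ = (5, 10, 8)
w2 = Hw1 = (96, 73, 143)
The requested component of w2 is 143.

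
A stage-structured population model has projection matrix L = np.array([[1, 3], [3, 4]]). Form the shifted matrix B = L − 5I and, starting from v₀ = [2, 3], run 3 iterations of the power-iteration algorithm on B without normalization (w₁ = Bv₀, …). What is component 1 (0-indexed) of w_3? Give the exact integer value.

B = L − 5I has rows (-4, 3); (3, -1)
w1 = Bv₀ = (1, 3)
w2 = Bw1 = (5, 0)
w3 = Bw2 = (-20, 15)
Requested component of w3: 15

15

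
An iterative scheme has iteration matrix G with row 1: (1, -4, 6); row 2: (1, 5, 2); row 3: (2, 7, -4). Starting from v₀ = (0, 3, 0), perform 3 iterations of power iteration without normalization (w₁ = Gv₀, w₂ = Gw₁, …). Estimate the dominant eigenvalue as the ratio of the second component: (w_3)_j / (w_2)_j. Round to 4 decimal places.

5.4571

w1 = Gv₀ = (1·0 + (-4)·3 + 6·0; 1·0 + 5·3 + 2·0; 2·0 + 7·3 + (-4)·0) = (-12, 15, 21)
w2 = Gw1 = (1·(-12) + (-4)·15 + 6·21; 1·(-12) + 5·15 + 2·21; 2·(-12) + 7·15 + (-4)·21) = (54, 105, -3)
w3 = Gw2 = (-384, 573, 855)
Ratio at component: 573 / 105 = 5.4571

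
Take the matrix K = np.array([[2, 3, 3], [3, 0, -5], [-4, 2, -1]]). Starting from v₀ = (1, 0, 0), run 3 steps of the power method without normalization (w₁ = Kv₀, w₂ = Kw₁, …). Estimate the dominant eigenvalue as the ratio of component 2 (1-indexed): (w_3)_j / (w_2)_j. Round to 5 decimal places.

λ ≈ -0.26923

w1 = Kv₀ = (2·1 + 3·0 + 3·0; 3·1 + 0·0 + (-5)·0; (-4)·1 + 2·0 + (-1)·0) = (2, 3, -4)
w2 = Kw1 = (2·2 + 3·3 + 3·(-4); 3·2 + 0·3 + (-5)·(-4); (-4)·2 + 2·3 + (-1)·(-4)) = (1, 26, 2)
w3 = Kw2 = (86, -7, 46)
Ratio at component: -7 / 26 = -0.26923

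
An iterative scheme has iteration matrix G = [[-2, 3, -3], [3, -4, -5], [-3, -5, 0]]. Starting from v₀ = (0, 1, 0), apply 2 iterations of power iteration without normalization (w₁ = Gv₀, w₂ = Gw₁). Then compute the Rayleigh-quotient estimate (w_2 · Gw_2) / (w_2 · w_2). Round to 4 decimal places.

-6.1673

w1 = Gv₀ = (3, -4, -5)
w2 = Gw1 = (-3, 50, 11)
Gw2 = (123, -264, -241)
w2·Gw2 = (-3)·123 + 50·(-264) + 11·(-241) = -16220; w2·w2 = (-3)·(-3) + 50·50 + 11·11 = 2630
λ ≈ -16220/2630 = -6.1673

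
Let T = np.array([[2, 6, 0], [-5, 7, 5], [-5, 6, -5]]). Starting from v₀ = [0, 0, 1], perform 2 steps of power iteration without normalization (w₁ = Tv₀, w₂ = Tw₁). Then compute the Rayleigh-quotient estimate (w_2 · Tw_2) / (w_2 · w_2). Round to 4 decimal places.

w1 = Tv₀ = (0, 5, -5)
w2 = Tw1 = (30, 10, 55)
Tw2 = (120, 195, -365)
w2·Tw2 = 30·120 + 10·195 + 55·(-365) = -14525; w2·w2 = 30·30 + 10·10 + 55·55 = 4025
λ ≈ -14525/4025 = -3.6087

-3.6087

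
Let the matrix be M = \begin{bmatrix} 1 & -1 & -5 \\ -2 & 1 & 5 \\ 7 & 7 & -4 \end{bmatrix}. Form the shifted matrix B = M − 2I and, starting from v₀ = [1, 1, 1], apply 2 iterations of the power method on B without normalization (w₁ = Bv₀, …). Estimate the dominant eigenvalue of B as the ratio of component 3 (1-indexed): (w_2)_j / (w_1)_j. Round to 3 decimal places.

B = M − 2I has rows (-1, -1, -5); (-2, -1, 5); (7, 7, -6)
w1 = Bv₀ = ((-1)·1 + (-1)·1 + (-5)·1; (-2)·1 + (-1)·1 + 5·1; 7·1 + 7·1 + (-6)·1) = (-7, 2, 8)
w2 = Bw1 = ((-1)·(-7) + (-1)·2 + (-5)·8; (-2)·(-7) + (-1)·2 + 5·8; 7·(-7) + 7·2 + (-6)·8) = (-35, 52, -83)
Ratio: -83/8 = -10.375

μ ≈ -10.375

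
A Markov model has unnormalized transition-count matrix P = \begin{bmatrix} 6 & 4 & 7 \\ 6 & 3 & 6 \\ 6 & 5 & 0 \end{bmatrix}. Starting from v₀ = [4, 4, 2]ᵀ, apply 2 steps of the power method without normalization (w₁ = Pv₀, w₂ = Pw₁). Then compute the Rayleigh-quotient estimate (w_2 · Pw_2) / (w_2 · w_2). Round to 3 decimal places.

w1 = Pv₀ = (6·4 + 4·4 + 7·2; 6·4 + 3·4 + 6·2; 6·4 + 5·4 + 0·2) = (54, 48, 44)
w2 = Pw1 = (6·54 + 4·48 + 7·44; 6·54 + 3·48 + 6·44; 6·54 + 5·48 + 0·44) = (824, 732, 564)
Pw2 = (11820, 10524, 8604)
w2·Pw2 = 824·11820 + 732·10524 + 564·8604 = 22295904; w2·w2 = 824·824 + 732·732 + 564·564 = 1532896
λ ≈ 22295904/1532896 = 14.545

14.545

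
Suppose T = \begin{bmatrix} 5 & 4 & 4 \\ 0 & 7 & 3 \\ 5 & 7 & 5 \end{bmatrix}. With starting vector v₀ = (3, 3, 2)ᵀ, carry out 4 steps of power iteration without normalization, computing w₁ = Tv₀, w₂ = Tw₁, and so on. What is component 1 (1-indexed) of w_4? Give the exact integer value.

76755

w1 = Tv₀ = (35, 27, 46)
w2 = Tw1 = (467, 327, 594)
w3 = Tw2 = (6019, 4071, 7594)
w4 = Tw3 = (76755, 51279, 96562)
The requested component of w4 is 76755.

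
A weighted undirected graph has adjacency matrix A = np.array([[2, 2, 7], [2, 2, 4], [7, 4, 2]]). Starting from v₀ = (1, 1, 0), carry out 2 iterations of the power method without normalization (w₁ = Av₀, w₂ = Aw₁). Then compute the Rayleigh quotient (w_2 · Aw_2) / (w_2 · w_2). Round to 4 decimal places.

λ ≈ 10.4271

w1 = Av₀ = (2·1 + 2·1 + 7·0; 2·1 + 2·1 + 4·0; 7·1 + 4·1 + 2·0) = (4, 4, 11)
w2 = Aw1 = (2·4 + 2·4 + 7·11; 2·4 + 2·4 + 4·11; 7·4 + 4·4 + 2·11) = (93, 60, 66)
Aw2 = (768, 570, 1023)
w2·Aw2 = 93·768 + 60·570 + 66·1023 = 173142; w2·w2 = 93·93 + 60·60 + 66·66 = 16605
λ ≈ 173142/16605 = 10.4271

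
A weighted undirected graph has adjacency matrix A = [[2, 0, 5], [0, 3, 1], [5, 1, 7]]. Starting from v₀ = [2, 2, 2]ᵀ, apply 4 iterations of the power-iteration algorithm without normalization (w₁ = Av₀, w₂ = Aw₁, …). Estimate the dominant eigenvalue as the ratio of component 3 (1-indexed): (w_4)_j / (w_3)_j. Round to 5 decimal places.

w1 = Av₀ = (2·2 + 0·2 + 5·2; 0·2 + 3·2 + 1·2; 5·2 + 1·2 + 7·2) = (14, 8, 26)
w2 = Aw1 = (2·14 + 0·8 + 5·26; 0·14 + 3·8 + 1·26; 5·14 + 1·8 + 7·26) = (158, 50, 260)
w3 = Aw2 = (1616, 410, 2660)
w4 = Aw3 = (16532, 3890, 27110)
Ratio at component: 27110 / 2660 = 10.19173

λ ≈ 10.19173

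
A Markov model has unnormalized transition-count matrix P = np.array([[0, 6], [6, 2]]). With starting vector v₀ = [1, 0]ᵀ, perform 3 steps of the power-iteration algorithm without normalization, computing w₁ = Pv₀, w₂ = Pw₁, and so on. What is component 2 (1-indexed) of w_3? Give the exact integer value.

w1 = Pv₀ = (0, 6)
w2 = Pw1 = (36, 12)
w3 = Pw2 = (72, 240)
The requested component of w3 is 240.

240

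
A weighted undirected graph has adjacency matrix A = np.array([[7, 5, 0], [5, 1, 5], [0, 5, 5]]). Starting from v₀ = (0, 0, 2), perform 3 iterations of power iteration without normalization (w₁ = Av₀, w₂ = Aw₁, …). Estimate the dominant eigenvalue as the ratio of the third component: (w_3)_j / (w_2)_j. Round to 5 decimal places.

λ ≈ 8.00000

w1 = Av₀ = (0, 10, 10)
w2 = Aw1 = (50, 60, 100)
w3 = Aw2 = (650, 810, 800)
Ratio at component: 800 / 100 = 8.00000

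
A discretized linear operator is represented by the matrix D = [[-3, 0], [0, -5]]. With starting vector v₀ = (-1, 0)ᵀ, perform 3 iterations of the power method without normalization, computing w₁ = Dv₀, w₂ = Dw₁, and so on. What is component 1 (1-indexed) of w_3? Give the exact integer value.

27

w1 = Dv₀ = ((-3)·(-1) + 0·0; 0·(-1) + (-5)·0) = (3, 0)
w2 = Dw1 = ((-3)·3 + 0·0; 0·3 + (-5)·0) = (-9, 0)
w3 = Dw2 = (27, 0)
The requested component of w3 is 27.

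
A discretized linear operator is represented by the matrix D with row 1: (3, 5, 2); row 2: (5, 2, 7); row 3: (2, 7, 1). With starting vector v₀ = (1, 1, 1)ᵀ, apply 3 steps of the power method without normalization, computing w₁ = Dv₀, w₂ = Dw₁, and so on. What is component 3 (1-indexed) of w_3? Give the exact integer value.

1404

w1 = Dv₀ = (10, 14, 10)
w2 = Dw1 = (120, 148, 128)
w3 = Dw2 = (1356, 1792, 1404)
The requested component of w3 is 1404.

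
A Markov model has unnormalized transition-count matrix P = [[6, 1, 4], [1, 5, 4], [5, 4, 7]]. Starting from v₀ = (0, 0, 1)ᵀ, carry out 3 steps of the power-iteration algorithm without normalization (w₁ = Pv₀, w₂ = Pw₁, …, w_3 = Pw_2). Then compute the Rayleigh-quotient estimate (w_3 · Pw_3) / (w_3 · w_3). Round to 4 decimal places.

w1 = Pv₀ = (6·0 + 1·0 + 4·1; 1·0 + 5·0 + 4·1; 5·0 + 4·0 + 7·1) = (4, 4, 7)
w2 = Pw1 = (6·4 + 1·4 + 4·7; 1·4 + 5·4 + 4·7; 5·4 + 4·4 + 7·7) = (56, 52, 85)
w3 = Pw2 = (728, 656, 1083)
Pw3 = (9356, 8340, 13845)
w3·Pw3 = 728·9356 + 656·8340 + 1083·13845 = 27276343; w3·w3 = 728·728 + 656·656 + 1083·1083 = 2133209
λ ≈ 27276343/2133209 = 12.7865

12.7865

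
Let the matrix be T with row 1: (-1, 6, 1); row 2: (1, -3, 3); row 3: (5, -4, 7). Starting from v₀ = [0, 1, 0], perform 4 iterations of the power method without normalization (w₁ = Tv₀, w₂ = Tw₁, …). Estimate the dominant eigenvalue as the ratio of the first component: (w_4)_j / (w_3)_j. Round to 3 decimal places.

w1 = Tv₀ = ((-1)·0 + 6·1 + 1·0; 1·0 + (-3)·1 + 3·0; 5·0 + (-4)·1 + 7·0) = (6, -3, -4)
w2 = Tw1 = ((-1)·6 + 6·(-3) + 1·(-4); 1·6 + (-3)·(-3) + 3·(-4); 5·6 + (-4)·(-3) + 7·(-4)) = (-28, 3, 14)
w3 = Tw2 = (60, 5, -54)
w4 = Tw3 = (-84, -117, -98)
Ratio at component: -84 / 60 = -1.400

λ ≈ -1.400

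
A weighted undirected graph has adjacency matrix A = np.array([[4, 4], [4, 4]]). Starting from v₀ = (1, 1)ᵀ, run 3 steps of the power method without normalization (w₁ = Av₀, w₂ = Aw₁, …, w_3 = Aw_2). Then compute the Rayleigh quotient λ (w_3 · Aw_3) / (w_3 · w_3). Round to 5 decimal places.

8.00000

w1 = Av₀ = (8, 8)
w2 = Aw1 = (64, 64)
w3 = Aw2 = (512, 512)
Aw3 = (4096, 4096)
w3·Aw3 = 512·4096 + 512·4096 = 4194304; w3·w3 = 512·512 + 512·512 = 524288
λ ≈ 4194304/524288 = 8.00000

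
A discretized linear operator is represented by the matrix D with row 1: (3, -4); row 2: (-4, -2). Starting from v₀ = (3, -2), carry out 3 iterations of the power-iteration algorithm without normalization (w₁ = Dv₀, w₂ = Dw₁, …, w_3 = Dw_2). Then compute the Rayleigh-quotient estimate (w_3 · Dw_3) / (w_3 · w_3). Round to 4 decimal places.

w1 = Dv₀ = (3·3 + (-4)·(-2); (-4)·3 + (-2)·(-2)) = (17, -8)
w2 = Dw1 = (3·17 + (-4)·(-8); (-4)·17 + (-2)·(-8)) = (83, -52)
w3 = Dw2 = (457, -228)
Dw3 = (2283, -1372)
w3·Dw3 = 457·2283 + (-228)·(-1372) = 1356147; w3·w3 = 457·457 + (-228)·(-228) = 260833
λ ≈ 1356147/260833 = 5.1993

5.1993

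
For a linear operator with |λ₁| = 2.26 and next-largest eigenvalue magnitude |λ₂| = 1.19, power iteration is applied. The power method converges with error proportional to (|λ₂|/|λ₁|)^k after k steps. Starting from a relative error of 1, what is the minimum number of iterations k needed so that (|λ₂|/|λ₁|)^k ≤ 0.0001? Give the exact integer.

15

|λ₂/λ₁| = 1.19/2.26 = 0.52655
Need k ≥ ln(0.0001) / ln(0.52655) = -9.2103 / -0.6414 ≈ 14.359
Smallest integer k satisfying the bound: 15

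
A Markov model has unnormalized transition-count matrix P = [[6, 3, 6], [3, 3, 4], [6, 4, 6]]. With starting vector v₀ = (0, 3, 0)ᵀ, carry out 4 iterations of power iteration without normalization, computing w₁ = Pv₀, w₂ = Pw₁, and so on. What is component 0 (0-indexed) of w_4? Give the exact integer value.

w1 = Pv₀ = (6·0 + 3·3 + 6·0; 3·0 + 3·3 + 4·0; 6·0 + 4·3 + 6·0) = (9, 9, 12)
w2 = Pw1 = (6·9 + 3·9 + 6·12; 3·9 + 3·9 + 4·12; 6·9 + 4·9 + 6·12) = (153, 102, 162)
w3 = Pw2 = (2196, 1413, 2298)
w4 = Pw3 = (31203, 20019, 32616)
The requested component of w4 is 31203.

31203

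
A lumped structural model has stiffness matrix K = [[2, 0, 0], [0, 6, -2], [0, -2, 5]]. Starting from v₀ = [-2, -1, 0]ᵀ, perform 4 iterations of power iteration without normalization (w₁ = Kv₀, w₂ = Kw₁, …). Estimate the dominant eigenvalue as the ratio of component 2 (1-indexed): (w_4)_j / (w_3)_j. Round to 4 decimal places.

w1 = Kv₀ = (-4, -6, 2)
w2 = Kw1 = (-8, -40, 22)
w3 = Kw2 = (-16, -284, 190)
w4 = Kw3 = (-32, -2084, 1518)
Ratio at component: -2084 / -284 = 7.3380

λ ≈ 7.3380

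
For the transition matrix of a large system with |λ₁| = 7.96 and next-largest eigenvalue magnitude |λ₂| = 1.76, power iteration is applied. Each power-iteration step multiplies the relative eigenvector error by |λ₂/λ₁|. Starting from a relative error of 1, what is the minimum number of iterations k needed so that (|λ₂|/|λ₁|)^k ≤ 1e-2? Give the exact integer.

4

|λ₂/λ₁| = 1.76/7.96 = 0.22111
Need k ≥ ln(1e-2) / ln(0.22111) = -4.6052 / -1.5091 ≈ 3.052
Smallest integer k satisfying the bound: 4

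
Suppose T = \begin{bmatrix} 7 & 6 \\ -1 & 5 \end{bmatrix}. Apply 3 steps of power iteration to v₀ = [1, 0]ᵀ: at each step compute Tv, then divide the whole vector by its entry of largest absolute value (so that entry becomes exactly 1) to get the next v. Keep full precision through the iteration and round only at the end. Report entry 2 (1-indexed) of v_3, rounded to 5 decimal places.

-0.44978

Tv0 = (7.000000, -1.000000); divide by 7.000000 → v1 = (1.000000, -0.142857)
Tv1 = (6.142857, -1.714286); divide by 6.142857 → v2 = (1.000000, -0.279070)
Tv2 = (5.325581, -2.395349); divide by 5.325581 → v3 = (1.000000, -0.449782)
Requested entry of v3: -103/229 = -0.44978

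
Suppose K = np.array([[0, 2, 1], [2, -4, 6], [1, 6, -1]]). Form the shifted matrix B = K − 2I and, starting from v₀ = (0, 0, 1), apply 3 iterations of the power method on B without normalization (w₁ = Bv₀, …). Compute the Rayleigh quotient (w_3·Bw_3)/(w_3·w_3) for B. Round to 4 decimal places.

μ ≈ -10.7892

B = K − 2I has rows (-2, 2, 1); (2, -6, 6); (1, 6, -3)
w1 = Bv₀ = ((-2)·0 + 2·0 + 1·1; 2·0 + (-6)·0 + 6·1; 1·0 + 6·0 + (-3)·1) = (1, 6, -3)
w2 = Bw1 = ((-2)·1 + 2·6 + 1·(-3); 2·1 + (-6)·6 + 6·(-3); 1·1 + 6·6 + (-3)·(-3)) = (7, -52, 46)
w3 = Bw2 = (-72, 602, -443)
Bw3 = (905, -6414, 4869)
w3·Bw3 = -6083355; w3·w3 = 563837; μ ≈ -6083355/563837 = -10.7892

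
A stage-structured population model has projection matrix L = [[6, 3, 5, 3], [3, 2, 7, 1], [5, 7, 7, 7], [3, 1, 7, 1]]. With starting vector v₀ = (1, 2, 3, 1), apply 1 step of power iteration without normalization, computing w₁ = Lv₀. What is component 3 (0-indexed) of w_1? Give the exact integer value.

27

w1 = Lv₀ = (6·1 + 3·2 + 5·3 + 3·1; 3·1 + 2·2 + 7·3 + 1·1; 5·1 + 7·2 + 7·3 + 7·1; 3·1 + 1·2 + 7·3 + 1·1) = (30, 29, 47, 27)
The requested component of w1 is 27.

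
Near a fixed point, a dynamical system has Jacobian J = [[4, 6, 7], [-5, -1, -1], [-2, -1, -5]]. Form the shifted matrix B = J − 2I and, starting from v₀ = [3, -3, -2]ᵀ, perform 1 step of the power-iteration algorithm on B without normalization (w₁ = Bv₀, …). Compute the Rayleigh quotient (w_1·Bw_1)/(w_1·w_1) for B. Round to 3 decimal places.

B = J − 2I has rows (2, 6, 7); (-5, -3, -1); (-2, -1, -7)
w1 = Bv₀ = (-26, -4, 11)
Bw1 = (1, 131, -21)
w1·Bw1 = -781; w1·w1 = 813; μ ≈ -781/813 = -0.961

μ ≈ -0.961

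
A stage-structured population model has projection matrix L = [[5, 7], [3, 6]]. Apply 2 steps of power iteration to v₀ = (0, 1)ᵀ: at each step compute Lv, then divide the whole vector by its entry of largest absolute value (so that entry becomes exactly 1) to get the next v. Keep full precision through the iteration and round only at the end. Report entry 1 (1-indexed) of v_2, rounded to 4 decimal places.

1.0000

Lv0 = (7.00000, 6.00000); divide by 7.00000 → v1 = (1.00000, 0.85714)
Lv1 = (11.00000, 8.14286); divide by 11.00000 → v2 = (1.00000, 0.74026)
Requested entry of v2: 77/77 = 1.0000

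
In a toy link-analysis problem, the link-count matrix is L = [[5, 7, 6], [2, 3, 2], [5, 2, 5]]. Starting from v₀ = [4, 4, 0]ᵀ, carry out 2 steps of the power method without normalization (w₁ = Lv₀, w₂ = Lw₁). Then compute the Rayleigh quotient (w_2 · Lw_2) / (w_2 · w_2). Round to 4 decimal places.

12.3682

w1 = Lv₀ = (5·4 + 7·4 + 6·0; 2·4 + 3·4 + 2·0; 5·4 + 2·4 + 5·0) = (48, 20, 28)
w2 = Lw1 = (5·48 + 7·20 + 6·28; 2·48 + 3·20 + 2·28; 5·48 + 2·20 + 5·28) = (548, 212, 420)
Lw2 = (6744, 2572, 5264)
w2·Lw2 = 548·6744 + 212·2572 + 420·5264 = 6451856; w2·w2 = 548·548 + 212·212 + 420·420 = 521648
λ ≈ 6451856/521648 = 12.3682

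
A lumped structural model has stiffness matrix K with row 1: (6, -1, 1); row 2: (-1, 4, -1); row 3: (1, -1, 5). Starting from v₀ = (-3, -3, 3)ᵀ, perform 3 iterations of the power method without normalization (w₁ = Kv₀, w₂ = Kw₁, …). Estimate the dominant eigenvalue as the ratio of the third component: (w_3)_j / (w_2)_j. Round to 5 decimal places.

5.08000

w1 = Kv₀ = (6·(-3) + (-1)·(-3) + 1·3; (-1)·(-3) + 4·(-3) + (-1)·3; 1·(-3) + (-1)·(-3) + 5·3) = (-12, -12, 15)
w2 = Kw1 = (6·(-12) + (-1)·(-12) + 1·15; (-1)·(-12) + 4·(-12) + (-1)·15; 1·(-12) + (-1)·(-12) + 5·15) = (-45, -51, 75)
w3 = Kw2 = (-144, -234, 381)
Ratio at component: 381 / 75 = 5.08000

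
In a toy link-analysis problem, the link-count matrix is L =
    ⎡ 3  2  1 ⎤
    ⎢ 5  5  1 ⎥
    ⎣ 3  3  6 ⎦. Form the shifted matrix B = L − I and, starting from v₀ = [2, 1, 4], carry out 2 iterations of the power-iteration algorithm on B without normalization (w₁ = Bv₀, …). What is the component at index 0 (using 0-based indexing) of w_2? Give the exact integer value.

B = L − I has rows (2, 2, 1); (5, 4, 1); (3, 3, 5)
w1 = Bv₀ = (2·2 + 2·1 + 1·4; 5·2 + 4·1 + 1·4; 3·2 + 3·1 + 5·4) = (10, 18, 29)
w2 = Bw1 = (2·10 + 2·18 + 1·29; 5·10 + 4·18 + 1·29; 3·10 + 3·18 + 5·29) = (85, 151, 229)
Requested component of w2: 85

85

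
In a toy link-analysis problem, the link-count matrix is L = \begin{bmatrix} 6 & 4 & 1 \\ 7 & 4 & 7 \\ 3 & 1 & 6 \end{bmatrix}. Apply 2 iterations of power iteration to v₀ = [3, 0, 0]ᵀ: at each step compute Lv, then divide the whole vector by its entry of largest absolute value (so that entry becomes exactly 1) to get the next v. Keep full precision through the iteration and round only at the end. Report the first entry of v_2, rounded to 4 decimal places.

Lv0 = (18.00000, 21.00000, 9.00000); divide by 21.00000 → v1 = (0.85714, 1.00000, 0.42857)
Lv1 = (9.57143, 13.00000, 6.14286); divide by 13.00000 → v2 = (0.73626, 1.00000, 0.47253)
Requested entry of v2: 201/273 = 0.7363

0.7363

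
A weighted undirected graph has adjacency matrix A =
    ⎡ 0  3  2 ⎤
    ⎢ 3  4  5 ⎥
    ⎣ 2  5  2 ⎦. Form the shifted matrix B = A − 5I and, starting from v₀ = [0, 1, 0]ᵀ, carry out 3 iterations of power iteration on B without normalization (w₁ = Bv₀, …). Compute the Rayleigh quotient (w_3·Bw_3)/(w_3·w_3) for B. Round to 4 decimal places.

-6.5328

B = A − 5I has rows (-5, 3, 2); (3, -1, 5); (2, 5, -3)
w1 = Bv₀ = ((-5)·0 + 3·1 + 2·0; 3·0 + (-1)·1 + 5·0; 2·0 + 5·1 + (-3)·0) = (3, -1, 5)
w2 = Bw1 = ((-5)·3 + 3·(-1) + 2·5; 3·3 + (-1)·(-1) + 5·5; 2·3 + 5·(-1) + (-3)·5) = (-8, 35, -14)
w3 = Bw2 = (117, -129, 201)
Bw3 = (-570, 1485, -1014)
w3·Bw3 = -462069; w3·w3 = 70731; μ ≈ -462069/70731 = -6.5328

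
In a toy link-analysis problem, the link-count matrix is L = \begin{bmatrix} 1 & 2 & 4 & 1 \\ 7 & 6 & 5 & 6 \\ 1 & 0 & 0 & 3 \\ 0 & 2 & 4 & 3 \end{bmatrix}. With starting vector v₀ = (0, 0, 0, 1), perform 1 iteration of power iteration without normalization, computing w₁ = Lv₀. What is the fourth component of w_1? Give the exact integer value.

3

w1 = Lv₀ = (1, 6, 3, 3)
The requested component of w1 is 3.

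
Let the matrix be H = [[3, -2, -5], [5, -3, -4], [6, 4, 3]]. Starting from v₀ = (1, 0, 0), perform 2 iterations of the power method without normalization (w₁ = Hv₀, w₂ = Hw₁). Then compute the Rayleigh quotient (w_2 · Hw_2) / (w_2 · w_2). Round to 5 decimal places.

2.36657

w1 = Hv₀ = (3, 5, 6)
w2 = Hw1 = (-31, -24, 56)
Hw2 = (-325, -307, -114)
w2·Hw2 = (-31)·(-325) + (-24)·(-307) + 56·(-114) = 11059; w2·w2 = (-31)·(-31) + (-24)·(-24) + 56·56 = 4673
λ ≈ 11059/4673 = 2.36657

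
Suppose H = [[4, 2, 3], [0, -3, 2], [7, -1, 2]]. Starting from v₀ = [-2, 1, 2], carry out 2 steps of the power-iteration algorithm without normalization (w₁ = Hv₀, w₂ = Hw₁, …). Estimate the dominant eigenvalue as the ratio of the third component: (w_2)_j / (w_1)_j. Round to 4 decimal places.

2.0909

w1 = Hv₀ = (0, 1, -11)
w2 = Hw1 = (-31, -25, -23)
Ratio at component: -23 / -11 = 2.0909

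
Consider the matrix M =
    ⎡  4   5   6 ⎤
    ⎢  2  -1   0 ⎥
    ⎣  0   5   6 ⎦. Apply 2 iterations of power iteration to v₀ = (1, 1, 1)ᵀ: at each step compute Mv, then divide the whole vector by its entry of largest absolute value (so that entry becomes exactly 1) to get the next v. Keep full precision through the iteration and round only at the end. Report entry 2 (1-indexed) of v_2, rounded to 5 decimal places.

0.22137

Mv0 = (15.000000, 1.000000, 11.000000); divide by 15.000000 → v1 = (1.000000, 0.066667, 0.733333)
Mv1 = (8.733333, 1.933333, 4.733333); divide by 8.733333 → v2 = (1.000000, 0.221374, 0.541985)
Requested entry of v2: 29/131 = 0.22137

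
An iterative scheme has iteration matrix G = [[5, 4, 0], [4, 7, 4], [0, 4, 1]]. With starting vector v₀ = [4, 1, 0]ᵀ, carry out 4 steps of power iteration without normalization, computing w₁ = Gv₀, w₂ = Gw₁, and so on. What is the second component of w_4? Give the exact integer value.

w1 = Gv₀ = (5·4 + 4·1 + 0·0; 4·4 + 7·1 + 4·0; 0·4 + 4·1 + 1·0) = (24, 23, 4)
w2 = Gw1 = (5·24 + 4·23 + 0·4; 4·24 + 7·23 + 4·4; 0·24 + 4·23 + 1·4) = (212, 273, 96)
w3 = Gw2 = (2152, 3143, 1188)
w4 = Gw3 = (23332, 35361, 13760)
The requested component of w4 is 35361.

35361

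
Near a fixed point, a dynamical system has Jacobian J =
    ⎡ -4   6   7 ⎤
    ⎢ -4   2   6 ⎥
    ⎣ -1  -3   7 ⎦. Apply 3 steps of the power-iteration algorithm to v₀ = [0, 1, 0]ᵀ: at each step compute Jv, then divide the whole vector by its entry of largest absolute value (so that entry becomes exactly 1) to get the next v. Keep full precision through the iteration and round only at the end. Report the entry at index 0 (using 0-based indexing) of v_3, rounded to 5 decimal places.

1.00000

Jv0 = (6.000000, 2.000000, -3.000000); divide by 6.000000 → v1 = (1.000000, 0.333333, -0.500000)
Jv1 = (-5.500000, -6.333333, -5.500000); divide by -6.333333 → v2 = (0.868421, 1.000000, 0.868421)
Jv2 = (8.605263, 3.736842, 2.210526); divide by 8.605263 → v3 = (1.000000, 0.434251, 0.256881)
Requested entry of v3: -327/-327 = 1.00000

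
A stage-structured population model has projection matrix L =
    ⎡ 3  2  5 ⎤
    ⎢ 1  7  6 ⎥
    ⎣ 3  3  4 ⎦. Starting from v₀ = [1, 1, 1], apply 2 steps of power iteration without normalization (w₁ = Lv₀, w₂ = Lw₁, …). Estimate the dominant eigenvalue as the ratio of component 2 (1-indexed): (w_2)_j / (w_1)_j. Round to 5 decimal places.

λ ≈ 12.00000

w1 = Lv₀ = (10, 14, 10)
w2 = Lw1 = (108, 168, 112)
Ratio at component: 168 / 14 = 12.00000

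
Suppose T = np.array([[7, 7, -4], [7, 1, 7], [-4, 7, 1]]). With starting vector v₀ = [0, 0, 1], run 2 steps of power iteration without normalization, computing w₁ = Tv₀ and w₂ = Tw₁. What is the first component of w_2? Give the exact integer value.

w1 = Tv₀ = (-4, 7, 1)
w2 = Tw1 = (17, -14, 66)
The requested component of w2 is 17.

17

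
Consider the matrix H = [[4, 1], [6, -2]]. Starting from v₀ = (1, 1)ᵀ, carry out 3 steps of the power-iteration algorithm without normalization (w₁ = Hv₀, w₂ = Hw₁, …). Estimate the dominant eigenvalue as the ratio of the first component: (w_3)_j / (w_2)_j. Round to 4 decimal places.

4.9167

w1 = Hv₀ = (4·1 + 1·1; 6·1 + (-2)·1) = (5, 4)
w2 = Hw1 = (4·5 + 1·4; 6·5 + (-2)·4) = (24, 22)
w3 = Hw2 = (118, 100)
Ratio at component: 118 / 24 = 4.9167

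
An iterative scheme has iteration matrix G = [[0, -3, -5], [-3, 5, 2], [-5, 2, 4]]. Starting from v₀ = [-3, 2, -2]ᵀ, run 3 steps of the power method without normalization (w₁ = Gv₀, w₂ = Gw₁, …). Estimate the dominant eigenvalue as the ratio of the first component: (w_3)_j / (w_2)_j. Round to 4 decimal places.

w1 = Gv₀ = (0·(-3) + (-3)·2 + (-5)·(-2); (-3)·(-3) + 5·2 + 2·(-2); (-5)·(-3) + 2·2 + 4·(-2)) = (4, 15, 11)
w2 = Gw1 = (0·4 + (-3)·15 + (-5)·11; (-3)·4 + 5·15 + 2·11; (-5)·4 + 2·15 + 4·11) = (-100, 85, 54)
w3 = Gw2 = (-525, 833, 886)
Ratio at component: -525 / -100 = 5.2500

5.2500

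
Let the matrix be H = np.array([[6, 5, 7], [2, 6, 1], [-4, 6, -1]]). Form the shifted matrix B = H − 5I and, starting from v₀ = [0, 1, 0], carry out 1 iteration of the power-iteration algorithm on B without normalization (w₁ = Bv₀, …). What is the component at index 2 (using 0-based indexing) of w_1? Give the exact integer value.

B = H − 5I has rows (1, 5, 7); (2, 1, 1); (-4, 6, -6)
w1 = Bv₀ = (5, 1, 6)
Requested component of w1: 6

6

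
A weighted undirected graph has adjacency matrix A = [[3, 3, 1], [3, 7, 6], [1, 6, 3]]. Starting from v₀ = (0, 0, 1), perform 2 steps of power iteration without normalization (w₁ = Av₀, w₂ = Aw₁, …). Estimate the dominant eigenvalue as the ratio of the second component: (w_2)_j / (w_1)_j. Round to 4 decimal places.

w1 = Av₀ = (3·0 + 3·0 + 1·1; 3·0 + 7·0 + 6·1; 1·0 + 6·0 + 3·1) = (1, 6, 3)
w2 = Aw1 = (3·1 + 3·6 + 1·3; 3·1 + 7·6 + 6·3; 1·1 + 6·6 + 3·3) = (24, 63, 46)
Ratio at component: 63 / 6 = 10.5000

10.5000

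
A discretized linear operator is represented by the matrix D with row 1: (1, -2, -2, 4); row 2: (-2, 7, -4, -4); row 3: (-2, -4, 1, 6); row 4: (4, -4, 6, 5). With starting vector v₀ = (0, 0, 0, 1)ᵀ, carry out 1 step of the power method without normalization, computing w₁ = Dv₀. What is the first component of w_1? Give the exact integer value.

w1 = Dv₀ = (1·0 + (-2)·0 + (-2)·0 + 4·1; (-2)·0 + 7·0 + (-4)·0 + (-4)·1; (-2)·0 + (-4)·0 + 1·0 + 6·1; 4·0 + (-4)·0 + 6·0 + 5·1) = (4, -4, 6, 5)
The requested component of w1 is 4.

4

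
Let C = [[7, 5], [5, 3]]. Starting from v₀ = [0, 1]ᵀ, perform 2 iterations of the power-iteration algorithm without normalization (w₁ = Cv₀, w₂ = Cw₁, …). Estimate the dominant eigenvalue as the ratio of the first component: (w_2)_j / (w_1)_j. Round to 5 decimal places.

10.00000

w1 = Cv₀ = (5, 3)
w2 = Cw1 = (50, 34)
Ratio at component: 50 / 5 = 10.00000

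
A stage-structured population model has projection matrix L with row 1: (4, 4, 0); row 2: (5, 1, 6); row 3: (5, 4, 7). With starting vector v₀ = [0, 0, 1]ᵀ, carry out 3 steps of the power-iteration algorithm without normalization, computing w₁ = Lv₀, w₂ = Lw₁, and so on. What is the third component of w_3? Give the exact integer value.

w1 = Lv₀ = (4·0 + 4·0 + 0·1; 5·0 + 1·0 + 6·1; 5·0 + 4·0 + 7·1) = (0, 6, 7)
w2 = Lw1 = (4·0 + 4·6 + 0·7; 5·0 + 1·6 + 6·7; 5·0 + 4·6 + 7·7) = (24, 48, 73)
w3 = Lw2 = (288, 606, 823)
The requested component of w3 is 823.

823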